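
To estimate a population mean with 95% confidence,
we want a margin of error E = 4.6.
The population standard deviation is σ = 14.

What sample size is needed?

z_0.025 = 1.960
n = (z×σ/E)² = (1.960×14/4.6)²
n = 35.5838
Round up: n = 36

Answer: n = 36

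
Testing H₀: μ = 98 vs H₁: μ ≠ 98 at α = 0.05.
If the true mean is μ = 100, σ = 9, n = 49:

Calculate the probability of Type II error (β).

SE = σ/√n = 9/√49 = 1.2857
Critical values: μ₀ ± z_0.025×SE = 98 ± 1.960×1.2857
Acceptance region: (95.4800, 100.5200)
Under H₁ (μ = 100): z_high = (100.5200 - 100)/1.2857 = 0.4044, z_low = (95.4800 - 100)/1.2857 = -3.5156
β = P(not reject | H₁) = Φ(0.4044) - Φ(-3.5156) ≈ 0.6568

Answer: β ≈ 0.6568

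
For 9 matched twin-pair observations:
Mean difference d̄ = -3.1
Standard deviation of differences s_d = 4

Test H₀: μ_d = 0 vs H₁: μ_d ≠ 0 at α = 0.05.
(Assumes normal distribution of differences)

df = n - 1 = 8
SE = s_d/√n = 4/√9 = 1.3333
t = d̄/SE = -3.1/1.3333 = -2.3251
Critical value: t_{0.025,8} = ±2.306
p-value ≈ 0.0485
Decision: reject H₀

Answer: t = -2.3251, reject H₀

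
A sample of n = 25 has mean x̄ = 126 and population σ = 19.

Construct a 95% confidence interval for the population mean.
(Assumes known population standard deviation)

Confidence level: 95%, α = 0.05
z_0.025 = 1.960
SE = σ/√n = 19/√25 = 3.8000
Margin of error = 1.960 × 3.8000 = 7.4480
CI: x̄ ± margin = 126 ± 7.4480
CI: (118.5520, 133.4480)

Answer: (118.5520, 133.4480)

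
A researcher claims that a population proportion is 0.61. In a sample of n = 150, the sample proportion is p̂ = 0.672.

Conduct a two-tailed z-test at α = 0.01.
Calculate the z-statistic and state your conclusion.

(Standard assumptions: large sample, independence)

H₀: p = 0.61, H₁: p ≠ 0.61
Standard error: SE = √(p₀(1-p₀)/n) = √(0.61×0.39/150) = 0.039825
z-statistic: z = (p̂ - p₀)/SE = (0.672 - 0.61)/0.039825 = 1.5568
Critical value: z_0.005 = ±2.576
p-value = 0.1195
Decision: fail to reject H₀ at α = 0.01

Answer: z = 1.5568, fail to reject H₀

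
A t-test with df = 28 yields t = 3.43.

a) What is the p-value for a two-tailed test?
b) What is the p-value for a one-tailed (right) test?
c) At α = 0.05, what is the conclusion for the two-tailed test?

Answer: a) 0.0019, b) 0.0009, c) reject H₀

Derivation:
Using t-distribution with df = 28:
a) Two-tailed: p = 2×P(T > 3.43) = 0.0019
b) One-tailed: p = P(T > 3.43) = 0.0009
c) 0.0019 < 0.05, reject H₀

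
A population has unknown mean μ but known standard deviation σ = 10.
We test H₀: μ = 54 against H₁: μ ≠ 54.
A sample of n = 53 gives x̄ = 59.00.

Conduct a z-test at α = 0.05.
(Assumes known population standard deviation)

Standard error: SE = σ/√n = 10/√53 = 1.3736
z-statistic: z = (x̄ - μ₀)/SE = (59.00 - 54)/1.3736 = 3.6401
Critical value: ±1.960
p-value = 0.0003
Decision: reject H₀

Answer: z = 3.6401, reject H₀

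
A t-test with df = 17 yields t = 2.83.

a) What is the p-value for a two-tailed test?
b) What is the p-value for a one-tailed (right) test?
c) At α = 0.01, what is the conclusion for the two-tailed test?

Using t-distribution with df = 17:
a) Two-tailed: p = 2×P(T > 2.83) = 0.0116
b) One-tailed: p = P(T > 2.83) = 0.0058
c) 0.0116 ≥ 0.01, fail to reject H₀

Answer: a) 0.0116, b) 0.0058, c) fail to reject H₀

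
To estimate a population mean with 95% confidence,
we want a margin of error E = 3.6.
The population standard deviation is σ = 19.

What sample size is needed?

Answer: n = 108

Derivation:
z_0.025 = 1.960
n = (z×σ/E)² = (1.960×19/3.6)²
n = 107.0075
Round up: n = 108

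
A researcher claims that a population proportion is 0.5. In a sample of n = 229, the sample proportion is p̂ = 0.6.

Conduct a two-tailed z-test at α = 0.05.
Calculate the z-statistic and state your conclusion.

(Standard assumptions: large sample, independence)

Answer: z = 3.0265, reject H₀

Derivation:
H₀: p = 0.5, H₁: p ≠ 0.5
Standard error: SE = √(p₀(1-p₀)/n) = √(0.5×0.5/229) = 0.033041
z-statistic: z = (p̂ - p₀)/SE = (0.6 - 0.5)/0.033041 = 3.0265
Critical value: z_0.025 = ±1.960
p-value = 0.0025
Decision: reject H₀ at α = 0.05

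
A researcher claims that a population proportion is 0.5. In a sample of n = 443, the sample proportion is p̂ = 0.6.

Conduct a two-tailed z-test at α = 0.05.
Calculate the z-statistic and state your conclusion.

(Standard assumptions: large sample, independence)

H₀: p = 0.5, H₁: p ≠ 0.5
Standard error: SE = √(p₀(1-p₀)/n) = √(0.5×0.5/443) = 0.023756
z-statistic: z = (p̂ - p₀)/SE = (0.6 - 0.5)/0.023756 = 4.2095
Critical value: z_0.025 = ±1.960
p-value < 0.0001
Decision: reject H₀ at α = 0.05

Answer: z = 4.2095, reject H₀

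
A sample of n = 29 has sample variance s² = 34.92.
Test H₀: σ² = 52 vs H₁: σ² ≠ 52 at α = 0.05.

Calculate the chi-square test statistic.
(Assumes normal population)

df = n - 1 = 28
χ² = (n-1)s²/σ₀² = 28×34.92/52 = 18.8031
Critical values: χ²_{0.975,28} = 15.308, χ²_{0.025,28} = 44.461
Rejection region: χ² < 15.308 or χ² > 44.461
Decision: fail to reject H₀

Answer: χ² = 18.8031, fail to reject H₀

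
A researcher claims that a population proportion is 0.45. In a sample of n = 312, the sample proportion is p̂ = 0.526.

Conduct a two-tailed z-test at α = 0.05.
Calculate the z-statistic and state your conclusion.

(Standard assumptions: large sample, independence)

H₀: p = 0.45, H₁: p ≠ 0.45
Standard error: SE = √(p₀(1-p₀)/n) = √(0.45×0.55/312) = 0.028165
z-statistic: z = (p̂ - p₀)/SE = (0.526 - 0.45)/0.028165 = 2.6984
Critical value: z_0.025 = ±1.960
p-value = 0.0070
Decision: reject H₀ at α = 0.05

Answer: z = 2.6984, reject H₀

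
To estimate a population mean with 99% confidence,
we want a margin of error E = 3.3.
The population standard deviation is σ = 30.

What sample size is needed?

z_0.005 = 2.576
n = (z×σ/E)² = (2.576×30/3.3)²
n = 548.4112
Round up: n = 549

Answer: n = 549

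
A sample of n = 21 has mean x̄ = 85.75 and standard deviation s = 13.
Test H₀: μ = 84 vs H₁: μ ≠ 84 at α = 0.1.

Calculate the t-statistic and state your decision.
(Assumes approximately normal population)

df = n - 1 = 20
SE = s/√n = 13/√21 = 2.8368
t = (x̄ - μ₀)/SE = (85.75 - 84)/2.8368 = 0.6169
Critical value: t_{0.05,20} = ±1.725
p-value ≈ 0.5443
Decision: fail to reject H₀

Answer: t = 0.6169, fail to reject H₀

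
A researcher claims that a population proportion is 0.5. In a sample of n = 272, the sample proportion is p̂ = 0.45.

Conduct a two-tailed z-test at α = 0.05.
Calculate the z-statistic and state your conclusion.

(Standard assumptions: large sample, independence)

H₀: p = 0.5, H₁: p ≠ 0.5
Standard error: SE = √(p₀(1-p₀)/n) = √(0.5×0.5/272) = 0.030317
z-statistic: z = (p̂ - p₀)/SE = (0.45 - 0.5)/0.030317 = -1.6492
Critical value: z_0.025 = ±1.960
p-value = 0.0991
Decision: fail to reject H₀ at α = 0.05

Answer: z = -1.6492, fail to reject H₀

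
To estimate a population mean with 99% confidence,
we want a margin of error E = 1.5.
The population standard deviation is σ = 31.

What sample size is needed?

Answer: n = 2835

Derivation:
z_0.005 = 2.576
n = (z×σ/E)² = (2.576×31/1.5)²
n = 2834.2137
Round up: n = 2835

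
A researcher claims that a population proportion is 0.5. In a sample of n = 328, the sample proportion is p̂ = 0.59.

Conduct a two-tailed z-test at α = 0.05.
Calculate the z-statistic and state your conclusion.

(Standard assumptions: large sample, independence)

Answer: z = 3.2599, reject H₀

Derivation:
H₀: p = 0.5, H₁: p ≠ 0.5
Standard error: SE = √(p₀(1-p₀)/n) = √(0.5×0.5/328) = 0.027608
z-statistic: z = (p̂ - p₀)/SE = (0.59 - 0.5)/0.027608 = 3.2599
Critical value: z_0.025 = ±1.960
p-value = 0.0011
Decision: reject H₀ at α = 0.05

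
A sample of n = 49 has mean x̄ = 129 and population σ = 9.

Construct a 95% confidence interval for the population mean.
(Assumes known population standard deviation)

Confidence level: 95%, α = 0.05
z_0.025 = 1.960
SE = σ/√n = 9/√49 = 1.2857
Margin of error = 1.960 × 1.2857 = 2.5200
CI: x̄ ± margin = 129 ± 2.5200
CI: (126.4800, 131.5200)

Answer: (126.4800, 131.5200)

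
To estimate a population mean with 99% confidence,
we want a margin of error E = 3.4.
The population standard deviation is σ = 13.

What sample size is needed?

Answer: n = 98

Derivation:
z_0.005 = 2.576
n = (z×σ/E)² = (2.576×13/3.4)²
n = 97.0109
Round up: n = 98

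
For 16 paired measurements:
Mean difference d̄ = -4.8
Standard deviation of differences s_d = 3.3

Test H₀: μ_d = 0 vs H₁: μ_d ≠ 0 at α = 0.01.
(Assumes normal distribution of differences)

df = n - 1 = 15
SE = s_d/√n = 3.3/√16 = 0.8250
t = d̄/SE = -4.8/0.8250 = -5.8182
Critical value: t_{0.005,15} = ±2.947
p-value < 0.0001
Decision: reject H₀

Answer: t = -5.8182, reject H₀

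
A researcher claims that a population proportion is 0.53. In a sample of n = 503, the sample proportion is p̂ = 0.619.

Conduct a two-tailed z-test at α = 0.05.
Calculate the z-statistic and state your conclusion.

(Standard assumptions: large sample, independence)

H₀: p = 0.53, H₁: p ≠ 0.53
Standard error: SE = √(p₀(1-p₀)/n) = √(0.53×0.47/503) = 0.022254
z-statistic: z = (p̂ - p₀)/SE = (0.619 - 0.53)/0.022254 = 3.9993
Critical value: z_0.025 = ±1.960
p-value = 0.0001
Decision: reject H₀ at α = 0.05

Answer: z = 3.9993, reject H₀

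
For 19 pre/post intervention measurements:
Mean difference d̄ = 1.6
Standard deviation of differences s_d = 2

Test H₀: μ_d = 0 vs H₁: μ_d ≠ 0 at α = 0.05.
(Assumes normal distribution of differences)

Answer: t = 3.4874, reject H₀

Derivation:
df = n - 1 = 18
SE = s_d/√n = 2/√19 = 0.4588
t = d̄/SE = 1.6/0.4588 = 3.4874
Critical value: t_{0.025,18} = ±2.101
p-value ≈ 0.0026
Decision: reject H₀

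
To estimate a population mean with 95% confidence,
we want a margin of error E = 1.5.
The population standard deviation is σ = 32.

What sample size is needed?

Answer: n = 1749

Derivation:
z_0.025 = 1.960
n = (z×σ/E)² = (1.960×32/1.5)²
n = 1748.3548
Round up: n = 1749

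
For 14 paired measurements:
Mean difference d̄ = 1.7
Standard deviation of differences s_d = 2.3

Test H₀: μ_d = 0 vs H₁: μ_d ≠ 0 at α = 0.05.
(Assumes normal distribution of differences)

Answer: t = 2.7656, reject H₀

Derivation:
df = n - 1 = 13
SE = s_d/√n = 2.3/√14 = 0.6147
t = d̄/SE = 1.7/0.6147 = 2.7656
Critical value: t_{0.025,13} = ±2.160
p-value ≈ 0.0161
Decision: reject H₀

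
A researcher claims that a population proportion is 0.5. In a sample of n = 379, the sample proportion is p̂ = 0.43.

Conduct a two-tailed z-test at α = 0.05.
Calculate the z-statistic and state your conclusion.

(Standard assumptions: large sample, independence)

H₀: p = 0.5, H₁: p ≠ 0.5
Standard error: SE = √(p₀(1-p₀)/n) = √(0.5×0.5/379) = 0.025683
z-statistic: z = (p̂ - p₀)/SE = (0.43 - 0.5)/0.025683 = -2.7255
Critical value: z_0.025 = ±1.960
p-value = 0.0064
Decision: reject H₀ at α = 0.05

Answer: z = -2.7255, reject H₀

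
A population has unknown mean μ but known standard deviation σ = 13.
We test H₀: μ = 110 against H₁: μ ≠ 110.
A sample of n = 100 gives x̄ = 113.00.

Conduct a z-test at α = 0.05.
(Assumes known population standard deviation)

Standard error: SE = σ/√n = 13/√100 = 1.3000
z-statistic: z = (x̄ - μ₀)/SE = (113.00 - 110)/1.3000 = 2.3077
Critical value: ±1.960
p-value = 0.0210
Decision: reject H₀

Answer: z = 2.3077, reject H₀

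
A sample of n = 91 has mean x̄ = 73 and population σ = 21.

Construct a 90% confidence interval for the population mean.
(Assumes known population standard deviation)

Answer: (69.3787, 76.6213)

Derivation:
Confidence level: 90%, α = 0.1
z_0.05 = 1.645
SE = σ/√n = 21/√91 = 2.2014
Margin of error = 1.645 × 2.2014 = 3.6213
CI: x̄ ± margin = 73 ± 3.6213
CI: (69.3787, 76.6213)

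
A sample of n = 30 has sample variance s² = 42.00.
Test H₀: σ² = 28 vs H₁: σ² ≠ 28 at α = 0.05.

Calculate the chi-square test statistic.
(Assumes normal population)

Answer: χ² = 43.5000, fail to reject H₀

Derivation:
df = n - 1 = 29
χ² = (n-1)s²/σ₀² = 29×42.00/28 = 43.5000
Critical values: χ²_{0.975,29} = 16.047, χ²_{0.025,29} = 45.722
Rejection region: χ² < 16.047 or χ² > 45.722
Decision: fail to reject H₀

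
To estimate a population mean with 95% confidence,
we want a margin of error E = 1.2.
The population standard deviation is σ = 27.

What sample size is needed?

z_0.025 = 1.960
n = (z×σ/E)² = (1.960×27/1.2)²
n = 1944.8100
Round up: n = 1945

Answer: n = 1945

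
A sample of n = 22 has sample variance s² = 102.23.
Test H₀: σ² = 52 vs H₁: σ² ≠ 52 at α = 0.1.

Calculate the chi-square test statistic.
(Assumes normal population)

Answer: χ² = 41.2852, reject H₀

Derivation:
df = n - 1 = 21
χ² = (n-1)s²/σ₀² = 21×102.23/52 = 41.2852
Critical values: χ²_{0.95,21} = 11.591, χ²_{0.05,21} = 32.671
Rejection region: χ² < 11.591 or χ² > 32.671
Decision: reject H₀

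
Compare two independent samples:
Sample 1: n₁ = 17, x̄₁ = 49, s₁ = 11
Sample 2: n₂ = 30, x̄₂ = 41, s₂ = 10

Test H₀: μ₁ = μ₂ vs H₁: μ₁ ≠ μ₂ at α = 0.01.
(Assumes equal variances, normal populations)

Pooled variance: s²_p = [16×11² + 29×10²]/(45) = 107.4667
s_p = 10.3666
SE = s_p×√(1/n₁ + 1/n₂) = 10.3666×√(1/17 + 1/30) = 3.1470
t = (x̄₁ - x̄₂)/SE = (49 - 41)/3.1470 = 2.5421
df = 45, t-critical = ±2.690
Decision: fail to reject H₀

Answer: t = 2.5421, fail to reject H₀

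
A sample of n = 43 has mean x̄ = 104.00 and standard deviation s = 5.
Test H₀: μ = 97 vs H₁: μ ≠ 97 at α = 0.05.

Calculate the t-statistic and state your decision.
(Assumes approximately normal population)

df = n - 1 = 42
SE = s/√n = 5/√43 = 0.7625
t = (x̄ - μ₀)/SE = (104.00 - 97)/0.7625 = 9.1803
Critical value: t_{0.025,42} = ±2.018
p-value < 0.0001
Decision: reject H₀

Answer: t = 9.1803, reject H₀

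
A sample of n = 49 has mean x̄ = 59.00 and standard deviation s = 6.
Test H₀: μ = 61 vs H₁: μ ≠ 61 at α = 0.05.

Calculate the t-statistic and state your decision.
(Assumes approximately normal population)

df = n - 1 = 48
SE = s/√n = 6/√49 = 0.8571
t = (x̄ - μ₀)/SE = (59.00 - 61)/0.8571 = -2.3335
Critical value: t_{0.025,48} = ±2.011
p-value ≈ 0.0239
Decision: reject H₀

Answer: t = -2.3335, reject H₀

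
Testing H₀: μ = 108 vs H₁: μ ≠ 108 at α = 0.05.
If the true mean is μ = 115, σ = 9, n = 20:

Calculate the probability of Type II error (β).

SE = σ/√n = 9/√20 = 2.0125
Critical values: μ₀ ± z_0.025×SE = 108 ± 1.960×2.0125
Acceptance region: (104.0555, 111.9445)
Under H₁ (μ = 115): z_high = (111.9445 - 115)/2.0125 = -1.5183, z_low = (104.0555 - 115)/2.0125 = -5.4383
β = P(not reject | H₁) = Φ(-1.5183) - Φ(-5.4383) ≈ 0.0645

Answer: β ≈ 0.0645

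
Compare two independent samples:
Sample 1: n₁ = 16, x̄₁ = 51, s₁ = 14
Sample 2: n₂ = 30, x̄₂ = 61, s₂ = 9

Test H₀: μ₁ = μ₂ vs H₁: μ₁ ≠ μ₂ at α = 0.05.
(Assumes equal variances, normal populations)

Answer: t = -2.9463, reject H₀

Derivation:
Pooled variance: s²_p = [15×14² + 29×9²]/(44) = 120.2045
s_p = 10.9638
SE = s_p×√(1/n₁ + 1/n₂) = 10.9638×√(1/16 + 1/30) = 3.3941
t = (x̄₁ - x̄₂)/SE = (51 - 61)/3.3941 = -2.9463
df = 44, t-critical = ±2.015
Decision: reject H₀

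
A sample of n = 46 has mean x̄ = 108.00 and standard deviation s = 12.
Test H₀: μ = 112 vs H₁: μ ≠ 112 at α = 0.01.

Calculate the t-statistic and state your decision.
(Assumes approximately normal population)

df = n - 1 = 45
SE = s/√n = 12/√46 = 1.7693
t = (x̄ - μ₀)/SE = (108.00 - 112)/1.7693 = -2.2608
Critical value: t_{0.005,45} = ±2.690
p-value ≈ 0.0287
Decision: fail to reject H₀

Answer: t = -2.2608, fail to reject H₀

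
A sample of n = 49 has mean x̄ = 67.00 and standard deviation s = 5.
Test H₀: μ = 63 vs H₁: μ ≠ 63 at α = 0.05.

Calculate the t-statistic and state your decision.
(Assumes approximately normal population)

df = n - 1 = 48
SE = s/√n = 5/√49 = 0.7143
t = (x̄ - μ₀)/SE = (67.00 - 63)/0.7143 = 5.5999
Critical value: t_{0.025,48} = ±2.011
p-value < 0.0001
Decision: reject H₀

Answer: t = 5.5999, reject H₀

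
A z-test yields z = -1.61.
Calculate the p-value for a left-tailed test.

For z = -1.61:
p = P(Z < -1.61) = Φ(-1.61) = 0.0537

Answer: p-value ≈ 0.0537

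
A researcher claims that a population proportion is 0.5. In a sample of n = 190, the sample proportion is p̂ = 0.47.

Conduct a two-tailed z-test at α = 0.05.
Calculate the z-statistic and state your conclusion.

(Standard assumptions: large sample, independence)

Answer: z = -0.8270, fail to reject H₀

Derivation:
H₀: p = 0.5, H₁: p ≠ 0.5
Standard error: SE = √(p₀(1-p₀)/n) = √(0.5×0.5/190) = 0.036274
z-statistic: z = (p̂ - p₀)/SE = (0.47 - 0.5)/0.036274 = -0.8270
Critical value: z_0.025 = ±1.960
p-value = 0.4082
Decision: fail to reject H₀ at α = 0.05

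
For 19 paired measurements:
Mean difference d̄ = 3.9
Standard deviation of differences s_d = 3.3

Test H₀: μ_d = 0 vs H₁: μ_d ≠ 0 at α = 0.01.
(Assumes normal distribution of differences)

df = n - 1 = 18
SE = s_d/√n = 3.3/√19 = 0.7571
t = d̄/SE = 3.9/0.7571 = 5.1512
Critical value: t_{0.005,18} = ±2.878
p-value ≈ 0.0001
Decision: reject H₀

Answer: t = 5.1512, reject H₀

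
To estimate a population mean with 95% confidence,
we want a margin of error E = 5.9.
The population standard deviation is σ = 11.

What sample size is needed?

Answer: n = 14

Derivation:
z_0.025 = 1.960
n = (z×σ/E)² = (1.960×11/5.9)²
n = 13.3535
Round up: n = 14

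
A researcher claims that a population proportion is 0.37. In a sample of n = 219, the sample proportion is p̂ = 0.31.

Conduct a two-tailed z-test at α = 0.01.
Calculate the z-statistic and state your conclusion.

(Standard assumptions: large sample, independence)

H₀: p = 0.37, H₁: p ≠ 0.37
Standard error: SE = √(p₀(1-p₀)/n) = √(0.37×0.63/219) = 0.032625
z-statistic: z = (p̂ - p₀)/SE = (0.31 - 0.37)/0.032625 = -1.8391
Critical value: z_0.005 = ±2.576
p-value = 0.0659
Decision: fail to reject H₀ at α = 0.01

Answer: z = -1.8391, fail to reject H₀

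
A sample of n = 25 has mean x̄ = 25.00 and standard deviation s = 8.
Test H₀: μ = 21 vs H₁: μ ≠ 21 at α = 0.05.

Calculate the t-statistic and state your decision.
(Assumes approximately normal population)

Answer: t = 2.5000, reject H₀

Derivation:
df = n - 1 = 24
SE = s/√n = 8/√25 = 1.6000
t = (x̄ - μ₀)/SE = (25.00 - 21)/1.6000 = 2.5000
Critical value: t_{0.025,24} = ±2.064
p-value ≈ 0.0197
Decision: reject H₀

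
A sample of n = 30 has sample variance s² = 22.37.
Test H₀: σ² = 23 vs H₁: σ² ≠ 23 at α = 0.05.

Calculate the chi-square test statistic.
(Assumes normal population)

Answer: χ² = 28.2057, fail to reject H₀

Derivation:
df = n - 1 = 29
χ² = (n-1)s²/σ₀² = 29×22.37/23 = 28.2057
Critical values: χ²_{0.975,29} = 16.047, χ²_{0.025,29} = 45.722
Rejection region: χ² < 16.047 or χ² > 45.722
Decision: fail to reject H₀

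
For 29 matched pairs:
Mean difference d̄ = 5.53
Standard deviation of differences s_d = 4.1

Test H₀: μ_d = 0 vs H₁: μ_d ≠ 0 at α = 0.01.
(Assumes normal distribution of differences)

df = n - 1 = 28
SE = s_d/√n = 4.1/√29 = 0.7614
t = d̄/SE = 5.53/0.7614 = 7.2629
Critical value: t_{0.005,28} = ±2.763
p-value < 0.0001
Decision: reject H₀

Answer: t = 7.2629, reject H₀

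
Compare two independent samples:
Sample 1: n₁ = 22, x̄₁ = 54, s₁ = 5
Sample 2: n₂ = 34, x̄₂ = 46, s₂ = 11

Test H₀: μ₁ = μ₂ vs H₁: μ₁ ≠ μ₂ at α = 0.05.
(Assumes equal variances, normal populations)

Answer: t = 3.1964, reject H₀

Derivation:
Pooled variance: s²_p = [21×5² + 33×11²]/(54) = 83.6667
s_p = 9.1470
SE = s_p×√(1/n₁ + 1/n₂) = 9.1470×√(1/22 + 1/34) = 2.5028
t = (x̄₁ - x̄₂)/SE = (54 - 46)/2.5028 = 3.1964
df = 54, t-critical = ±2.005
Decision: reject H₀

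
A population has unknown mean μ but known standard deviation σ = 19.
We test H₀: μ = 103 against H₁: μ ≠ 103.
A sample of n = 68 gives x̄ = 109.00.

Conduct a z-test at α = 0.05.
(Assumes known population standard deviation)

Standard error: SE = σ/√n = 19/√68 = 2.3041
z-statistic: z = (x̄ - μ₀)/SE = (109.00 - 103)/2.3041 = 2.6041
Critical value: ±1.960
p-value = 0.0092
Decision: reject H₀

Answer: z = 2.6041, reject H₀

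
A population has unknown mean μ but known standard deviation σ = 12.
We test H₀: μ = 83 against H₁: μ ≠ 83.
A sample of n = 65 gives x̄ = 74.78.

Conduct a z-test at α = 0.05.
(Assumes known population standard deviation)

Answer: z = -5.5227, reject H₀

Derivation:
Standard error: SE = σ/√n = 12/√65 = 1.4884
z-statistic: z = (x̄ - μ₀)/SE = (74.78 - 83)/1.4884 = -5.5227
Critical value: ±1.960
p-value < 0.0001
Decision: reject H₀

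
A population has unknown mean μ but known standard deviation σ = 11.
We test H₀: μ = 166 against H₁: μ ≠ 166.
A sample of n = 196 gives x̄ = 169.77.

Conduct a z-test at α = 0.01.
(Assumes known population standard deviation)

Standard error: SE = σ/√n = 11/√196 = 0.7857
z-statistic: z = (x̄ - μ₀)/SE = (169.77 - 166)/0.7857 = 4.7983
Critical value: ±2.576
p-value < 0.0001
Decision: reject H₀

Answer: z = 4.7983, reject H₀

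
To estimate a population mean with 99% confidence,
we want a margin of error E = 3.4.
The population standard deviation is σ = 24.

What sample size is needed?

Answer: n = 331

Derivation:
z_0.005 = 2.576
n = (z×σ/E)² = (2.576×24/3.4)²
n = 330.6407
Round up: n = 331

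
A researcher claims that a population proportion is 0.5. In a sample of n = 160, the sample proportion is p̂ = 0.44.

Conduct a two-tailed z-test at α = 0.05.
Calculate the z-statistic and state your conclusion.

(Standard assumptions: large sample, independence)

H₀: p = 0.5, H₁: p ≠ 0.5
Standard error: SE = √(p₀(1-p₀)/n) = √(0.5×0.5/160) = 0.039528
z-statistic: z = (p̂ - p₀)/SE = (0.44 - 0.5)/0.039528 = -1.5179
Critical value: z_0.025 = ±1.960
p-value = 0.1290
Decision: fail to reject H₀ at α = 0.05

Answer: z = -1.5179, fail to reject H₀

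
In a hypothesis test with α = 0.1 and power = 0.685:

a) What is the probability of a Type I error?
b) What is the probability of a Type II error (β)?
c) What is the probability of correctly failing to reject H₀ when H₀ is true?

Answer: a) 0.1, b) 0.315, c) 0.9

Derivation:
a) Type I error probability = α = 0.1
b) Power = P(reject H₀ | H₁ true) = 1 - β = 0.685, so Type II error probability = β = 1 - Power = 0.315
c) P(fail to reject H₀ | H₀ true) = 1 - α = 0.9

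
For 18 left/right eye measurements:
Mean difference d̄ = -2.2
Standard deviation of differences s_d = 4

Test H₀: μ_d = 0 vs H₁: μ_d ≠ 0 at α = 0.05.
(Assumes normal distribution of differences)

df = n - 1 = 17
SE = s_d/√n = 4/√18 = 0.9428
t = d̄/SE = -2.2/0.9428 = -2.3335
Critical value: t_{0.025,17} = ±2.110
p-value ≈ 0.0322
Decision: reject H₀

Answer: t = -2.3335, reject H₀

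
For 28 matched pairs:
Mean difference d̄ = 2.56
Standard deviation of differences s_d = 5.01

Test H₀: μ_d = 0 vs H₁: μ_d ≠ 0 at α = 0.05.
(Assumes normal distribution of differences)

df = n - 1 = 27
SE = s_d/√n = 5.01/√28 = 0.9468
t = d̄/SE = 2.56/0.9468 = 2.7038
Critical value: t_{0.025,27} = ±2.052
p-value ≈ 0.0117
Decision: reject H₀

Answer: t = 2.7038, reject H₀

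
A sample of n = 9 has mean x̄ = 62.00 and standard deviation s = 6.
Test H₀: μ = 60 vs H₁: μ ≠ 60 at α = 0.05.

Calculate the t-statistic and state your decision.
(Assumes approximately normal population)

df = n - 1 = 8
SE = s/√n = 6/√9 = 2.0000
t = (x̄ - μ₀)/SE = (62.00 - 60)/2.0000 = 1.0000
Critical value: t_{0.025,8} = ±2.306
p-value ≈ 0.3466
Decision: fail to reject H₀

Answer: t = 1.0000, fail to reject H₀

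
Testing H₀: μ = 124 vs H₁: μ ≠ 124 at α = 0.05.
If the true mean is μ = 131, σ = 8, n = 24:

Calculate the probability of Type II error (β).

Answer: β ≈ 0.0100

Derivation:
SE = σ/√n = 8/√24 = 1.6330
Critical values: μ₀ ± z_0.025×SE = 124 ± 1.960×1.6330
Acceptance region: (120.7993, 127.2007)
Under H₁ (μ = 131): z_high = (127.2007 - 131)/1.6330 = -2.3266, z_low = (120.7993 - 131)/1.6330 = -6.2466
β = P(not reject | H₁) = Φ(-2.3266) - Φ(-6.2466) ≈ 0.0100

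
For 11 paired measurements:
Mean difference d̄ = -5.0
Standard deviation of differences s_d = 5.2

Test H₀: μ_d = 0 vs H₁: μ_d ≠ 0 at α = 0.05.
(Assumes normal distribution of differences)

Answer: t = -3.1890, reject H₀

Derivation:
df = n - 1 = 10
SE = s_d/√n = 5.2/√11 = 1.5679
t = d̄/SE = -5.0/1.5679 = -3.1890
Critical value: t_{0.025,10} = ±2.228
p-value ≈ 0.0097
Decision: reject H₀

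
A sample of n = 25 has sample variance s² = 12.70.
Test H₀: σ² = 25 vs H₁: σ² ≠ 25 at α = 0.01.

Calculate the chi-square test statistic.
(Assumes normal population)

df = n - 1 = 24
χ² = (n-1)s²/σ₀² = 24×12.70/25 = 12.1920
Critical values: χ²_{0.995,24} = 9.886, χ²_{0.005,24} = 45.559
Rejection region: χ² < 9.886 or χ² > 45.559
Decision: fail to reject H₀

Answer: χ² = 12.1920, fail to reject H₀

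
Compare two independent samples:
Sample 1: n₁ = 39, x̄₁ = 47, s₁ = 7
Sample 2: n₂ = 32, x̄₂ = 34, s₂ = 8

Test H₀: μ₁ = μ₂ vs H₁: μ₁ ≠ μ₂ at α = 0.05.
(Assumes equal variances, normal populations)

Answer: t = 7.3001, reject H₀

Derivation:
Pooled variance: s²_p = [38×7² + 31×8²]/(69) = 55.7391
s_p = 7.4659
SE = s_p×√(1/n₁ + 1/n₂) = 7.4659×√(1/39 + 1/32) = 1.7808
t = (x̄₁ - x̄₂)/SE = (47 - 34)/1.7808 = 7.3001
df = 69, t-critical = ±1.995
Decision: reject H₀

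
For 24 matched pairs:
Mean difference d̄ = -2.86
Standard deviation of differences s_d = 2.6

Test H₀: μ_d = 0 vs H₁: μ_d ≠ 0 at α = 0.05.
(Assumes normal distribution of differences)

df = n - 1 = 23
SE = s_d/√n = 2.6/√24 = 0.5307
t = d̄/SE = -2.86/0.5307 = -5.3891
Critical value: t_{0.025,23} = ±2.069
p-value < 0.0001
Decision: reject H₀

Answer: t = -5.3891, reject H₀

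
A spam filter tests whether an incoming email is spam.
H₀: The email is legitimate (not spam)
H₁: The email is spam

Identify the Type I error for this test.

Answer: Marking a legitimate email as spam

Derivation:
A Type I error (probability α) occurs when we reject a true H₀.
A Type II error (probability β) occurs when we fail to reject a false H₀.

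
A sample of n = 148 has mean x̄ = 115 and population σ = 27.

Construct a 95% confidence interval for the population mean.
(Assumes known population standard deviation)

Answer: (110.6500, 119.3500)

Derivation:
Confidence level: 95%, α = 0.05
z_0.025 = 1.960
SE = σ/√n = 27/√148 = 2.2194
Margin of error = 1.960 × 2.2194 = 4.3500
CI: x̄ ± margin = 115 ± 4.3500
CI: (110.6500, 119.3500)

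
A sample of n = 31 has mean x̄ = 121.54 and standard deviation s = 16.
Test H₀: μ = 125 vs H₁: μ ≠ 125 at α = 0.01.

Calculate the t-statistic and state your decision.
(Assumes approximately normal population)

df = n - 1 = 30
SE = s/√n = 16/√31 = 2.8737
t = (x̄ - μ₀)/SE = (121.54 - 125)/2.8737 = -1.2040
Critical value: t_{0.005,30} = ±2.750
p-value ≈ 0.2380
Decision: fail to reject H₀

Answer: t = -1.2040, fail to reject H₀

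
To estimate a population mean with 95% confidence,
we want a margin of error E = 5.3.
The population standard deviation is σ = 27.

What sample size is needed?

z_0.025 = 1.960
n = (z×σ/E)² = (1.960×27/5.3)²
n = 99.6983
Round up: n = 100

Answer: n = 100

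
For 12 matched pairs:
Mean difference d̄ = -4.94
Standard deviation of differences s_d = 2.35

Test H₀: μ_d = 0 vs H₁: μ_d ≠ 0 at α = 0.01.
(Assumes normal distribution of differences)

df = n - 1 = 11
SE = s_d/√n = 2.35/√12 = 0.6784
t = d̄/SE = -4.94/0.6784 = -7.2818
Critical value: t_{0.005,11} = ±3.106
p-value < 0.0001
Decision: reject H₀

Answer: t = -7.2818, reject H₀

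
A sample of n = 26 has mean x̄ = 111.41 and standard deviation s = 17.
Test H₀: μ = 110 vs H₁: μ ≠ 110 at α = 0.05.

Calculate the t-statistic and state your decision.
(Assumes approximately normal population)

df = n - 1 = 25
SE = s/√n = 17/√26 = 3.3340
t = (x̄ - μ₀)/SE = (111.41 - 110)/3.3340 = 0.4229
Critical value: t_{0.025,25} = ±2.060
p-value ≈ 0.6760
Decision: fail to reject H₀

Answer: t = 0.4229, fail to reject H₀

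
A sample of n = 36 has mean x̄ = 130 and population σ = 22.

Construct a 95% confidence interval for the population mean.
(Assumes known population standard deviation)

Answer: (122.8133, 137.1867)

Derivation:
Confidence level: 95%, α = 0.05
z_0.025 = 1.960
SE = σ/√n = 22/√36 = 3.6667
Margin of error = 1.960 × 3.6667 = 7.1867
CI: x̄ ± margin = 130 ± 7.1867
CI: (122.8133, 137.1867)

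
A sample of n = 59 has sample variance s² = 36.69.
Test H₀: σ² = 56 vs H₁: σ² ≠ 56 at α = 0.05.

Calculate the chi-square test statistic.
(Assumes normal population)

Answer: χ² = 38.0004, reject H₀

Derivation:
df = n - 1 = 58
χ² = (n-1)s²/σ₀² = 58×36.69/56 = 38.0004
Critical values: χ²_{0.975,58} = 38.844, χ²_{0.025,58} = 80.936
Rejection region: χ² < 38.844 or χ² > 80.936
Decision: reject H₀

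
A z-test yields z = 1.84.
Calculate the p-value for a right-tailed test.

Answer: p-value ≈ 0.0329

Derivation:
For z = 1.84:
p = P(Z > 1.84) = 1 - Φ(1.84) = 0.0329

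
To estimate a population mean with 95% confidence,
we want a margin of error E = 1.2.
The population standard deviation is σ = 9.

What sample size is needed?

z_0.025 = 1.960
n = (z×σ/E)² = (1.960×9/1.2)²
n = 216.0900
Round up: n = 217

Answer: n = 217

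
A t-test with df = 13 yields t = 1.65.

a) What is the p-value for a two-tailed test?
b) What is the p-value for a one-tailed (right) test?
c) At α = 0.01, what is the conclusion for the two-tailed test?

Answer: a) 0.1229, b) 0.0614, c) fail to reject H₀

Derivation:
Using t-distribution with df = 13:
a) Two-tailed: p = 2×P(T > 1.65) = 0.1229
b) One-tailed: p = P(T > 1.65) = 0.0614
c) 0.1229 ≥ 0.01, fail to reject H₀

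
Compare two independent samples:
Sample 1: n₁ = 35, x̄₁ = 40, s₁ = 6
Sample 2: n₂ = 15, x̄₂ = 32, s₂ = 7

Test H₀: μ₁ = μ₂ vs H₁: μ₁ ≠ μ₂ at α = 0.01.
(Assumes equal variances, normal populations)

Pooled variance: s²_p = [34×6² + 14×7²]/(48) = 39.7917
s_p = 6.3081
SE = s_p×√(1/n₁ + 1/n₂) = 6.3081×√(1/35 + 1/15) = 1.9467
t = (x̄₁ - x̄₂)/SE = (40 - 32)/1.9467 = 4.1095
df = 48, t-critical = ±2.682
Decision: reject H₀

Answer: t = 4.1095, reject H₀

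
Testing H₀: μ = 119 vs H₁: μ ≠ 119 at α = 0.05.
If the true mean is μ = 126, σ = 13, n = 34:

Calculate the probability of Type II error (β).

SE = σ/√n = 13/√34 = 2.2295
Critical values: μ₀ ± z_0.025×SE = 119 ± 1.960×2.2295
Acceptance region: (114.6302, 123.3698)
Under H₁ (μ = 126): z_high = (123.3698 - 126)/2.2295 = -1.1797, z_low = (114.6302 - 126)/2.2295 = -5.0997
β = P(not reject | H₁) = Φ(-1.1797) - Φ(-5.0997) ≈ 0.1191

Answer: β ≈ 0.1191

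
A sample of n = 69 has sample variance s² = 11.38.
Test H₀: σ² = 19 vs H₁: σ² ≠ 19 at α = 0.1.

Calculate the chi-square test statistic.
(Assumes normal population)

Answer: χ² = 40.7284, reject H₀

Derivation:
df = n - 1 = 68
χ² = (n-1)s²/σ₀² = 68×11.38/19 = 40.7284
Critical values: χ²_{0.95,68} = 50.020, χ²_{0.05,68} = 88.250
Rejection region: χ² < 50.020 or χ² > 88.250
Decision: reject H₀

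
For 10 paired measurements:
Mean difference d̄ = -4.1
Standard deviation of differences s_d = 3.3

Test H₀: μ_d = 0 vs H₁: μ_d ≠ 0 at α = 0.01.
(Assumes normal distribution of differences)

df = n - 1 = 9
SE = s_d/√n = 3.3/√10 = 1.0436
t = d̄/SE = -4.1/1.0436 = -3.9287
Critical value: t_{0.005,9} = ±3.250
p-value ≈ 0.0035
Decision: reject H₀

Answer: t = -3.9287, reject H₀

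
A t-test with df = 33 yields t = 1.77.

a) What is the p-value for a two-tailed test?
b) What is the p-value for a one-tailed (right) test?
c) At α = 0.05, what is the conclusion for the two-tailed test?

Answer: a) 0.0860, b) 0.0430, c) fail to reject H₀

Derivation:
Using t-distribution with df = 33:
a) Two-tailed: p = 2×P(T > 1.77) = 0.0860
b) One-tailed: p = P(T > 1.77) = 0.0430
c) 0.0860 ≥ 0.05, fail to reject H₀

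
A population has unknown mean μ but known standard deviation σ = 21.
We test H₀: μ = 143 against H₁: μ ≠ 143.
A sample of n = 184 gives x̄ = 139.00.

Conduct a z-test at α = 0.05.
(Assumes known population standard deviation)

Standard error: SE = σ/√n = 21/√184 = 1.5481
z-statistic: z = (x̄ - μ₀)/SE = (139.00 - 143)/1.5481 = -2.5838
Critical value: ±1.960
p-value = 0.0098
Decision: reject H₀

Answer: z = -2.5838, reject H₀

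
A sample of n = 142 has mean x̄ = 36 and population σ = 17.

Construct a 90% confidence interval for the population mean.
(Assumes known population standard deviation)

Answer: (33.6532, 38.3468)

Derivation:
Confidence level: 90%, α = 0.1
z_0.05 = 1.645
SE = σ/√n = 17/√142 = 1.4266
Margin of error = 1.645 × 1.4266 = 2.3468
CI: x̄ ± margin = 36 ± 2.3468
CI: (33.6532, 38.3468)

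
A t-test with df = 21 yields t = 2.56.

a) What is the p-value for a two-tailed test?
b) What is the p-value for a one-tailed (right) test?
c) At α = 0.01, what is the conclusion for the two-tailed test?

Answer: a) 0.0182, b) 0.0091, c) fail to reject H₀

Derivation:
Using t-distribution with df = 21:
a) Two-tailed: p = 2×P(T > 2.56) = 0.0182
b) One-tailed: p = P(T > 2.56) = 0.0091
c) 0.0182 ≥ 0.01, fail to reject H₀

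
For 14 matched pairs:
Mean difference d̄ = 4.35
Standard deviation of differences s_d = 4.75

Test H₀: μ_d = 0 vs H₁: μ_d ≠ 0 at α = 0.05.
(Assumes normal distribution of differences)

Answer: t = 3.4265, reject H₀

Derivation:
df = n - 1 = 13
SE = s_d/√n = 4.75/√14 = 1.2695
t = d̄/SE = 4.35/1.2695 = 3.4265
Critical value: t_{0.025,13} = ±2.160
p-value ≈ 0.0045
Decision: reject H₀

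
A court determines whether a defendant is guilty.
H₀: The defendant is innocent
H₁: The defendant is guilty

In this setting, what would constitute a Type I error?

Answer: Convicting an innocent person

Derivation:
Type I error (α): Rejecting H₀ when H₀ is true
Type II error (β): Failing to reject H₀ when H₁ is true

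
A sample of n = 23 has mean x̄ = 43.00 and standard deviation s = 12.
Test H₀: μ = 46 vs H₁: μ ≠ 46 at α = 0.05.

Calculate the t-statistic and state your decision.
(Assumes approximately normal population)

df = n - 1 = 22
SE = s/√n = 12/√23 = 2.5022
t = (x̄ - μ₀)/SE = (43.00 - 46)/2.5022 = -1.1989
Critical value: t_{0.025,22} = ±2.074
p-value ≈ 0.2433
Decision: fail to reject H₀

Answer: t = -1.1989, fail to reject H₀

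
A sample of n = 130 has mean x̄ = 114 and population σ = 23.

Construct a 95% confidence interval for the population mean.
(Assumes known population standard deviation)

Confidence level: 95%, α = 0.05
z_0.025 = 1.960
SE = σ/√n = 23/√130 = 2.0172
Margin of error = 1.960 × 2.0172 = 3.9537
CI: x̄ ± margin = 114 ± 3.9537
CI: (110.0463, 117.9537)

Answer: (110.0463, 117.9537)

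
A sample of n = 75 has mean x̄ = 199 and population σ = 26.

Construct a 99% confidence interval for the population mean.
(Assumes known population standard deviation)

Answer: (191.2663, 206.7337)

Derivation:
Confidence level: 99%, α = 0.01
z_0.005 = 2.576
SE = σ/√n = 26/√75 = 3.0022
Margin of error = 2.576 × 3.0022 = 7.7337
CI: x̄ ± margin = 199 ± 7.7337
CI: (191.2663, 206.7337)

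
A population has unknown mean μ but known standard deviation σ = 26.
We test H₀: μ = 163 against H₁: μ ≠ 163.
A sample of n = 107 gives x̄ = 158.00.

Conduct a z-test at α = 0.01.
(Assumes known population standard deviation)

Answer: z = -1.9893, fail to reject H₀

Derivation:
Standard error: SE = σ/√n = 26/√107 = 2.5135
z-statistic: z = (x̄ - μ₀)/SE = (158.00 - 163)/2.5135 = -1.9893
Critical value: ±2.576
p-value = 0.0467
Decision: fail to reject H₀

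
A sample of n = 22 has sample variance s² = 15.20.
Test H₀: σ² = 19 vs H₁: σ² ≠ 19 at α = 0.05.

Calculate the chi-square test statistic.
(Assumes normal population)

Answer: χ² = 16.8000, fail to reject H₀

Derivation:
df = n - 1 = 21
χ² = (n-1)s²/σ₀² = 21×15.20/19 = 16.8000
Critical values: χ²_{0.975,21} = 10.283, χ²_{0.025,21} = 35.479
Rejection region: χ² < 10.283 or χ² > 35.479
Decision: fail to reject H₀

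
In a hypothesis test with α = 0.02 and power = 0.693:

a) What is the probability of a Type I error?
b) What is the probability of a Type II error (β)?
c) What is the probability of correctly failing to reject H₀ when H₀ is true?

a) Type I error probability = α = 0.02
b) Power = P(reject H₀ | H₁ true) = 1 - β = 0.693, so Type II error probability = β = 1 - Power = 0.307
c) P(fail to reject H₀ | H₀ true) = 1 - α = 0.98

Answer: a) 0.02, b) 0.307, c) 0.98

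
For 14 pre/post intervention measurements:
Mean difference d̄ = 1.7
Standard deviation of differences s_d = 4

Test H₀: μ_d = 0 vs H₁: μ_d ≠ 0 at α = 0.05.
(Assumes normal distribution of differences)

Answer: t = 1.5903, fail to reject H₀

Derivation:
df = n - 1 = 13
SE = s_d/√n = 4/√14 = 1.0690
t = d̄/SE = 1.7/1.0690 = 1.5903
Critical value: t_{0.025,13} = ±2.160
p-value ≈ 0.1358
Decision: fail to reject H₀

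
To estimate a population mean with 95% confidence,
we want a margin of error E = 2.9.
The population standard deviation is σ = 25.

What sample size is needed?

z_0.025 = 1.960
n = (z×σ/E)² = (1.960×25/2.9)²
n = 285.4935
Round up: n = 286

Answer: n = 286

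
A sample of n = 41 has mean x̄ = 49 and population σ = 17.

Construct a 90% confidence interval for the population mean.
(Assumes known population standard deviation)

Answer: (44.6325, 53.3675)

Derivation:
Confidence level: 90%, α = 0.1
z_0.05 = 1.645
SE = σ/√n = 17/√41 = 2.6550
Margin of error = 1.645 × 2.6550 = 4.3675
CI: x̄ ± margin = 49 ± 4.3675
CI: (44.6325, 53.3675)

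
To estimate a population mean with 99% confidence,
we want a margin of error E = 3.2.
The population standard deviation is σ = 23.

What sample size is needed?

z_0.005 = 2.576
n = (z×σ/E)² = (2.576×23/3.2)²
n = 342.8052
Round up: n = 343

Answer: n = 343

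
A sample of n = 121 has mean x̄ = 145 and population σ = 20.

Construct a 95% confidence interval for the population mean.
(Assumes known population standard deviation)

Answer: (141.4363, 148.5637)

Derivation:
Confidence level: 95%, α = 0.05
z_0.025 = 1.960
SE = σ/√n = 20/√121 = 1.8182
Margin of error = 1.960 × 1.8182 = 3.5637
CI: x̄ ± margin = 145 ± 3.5637
CI: (141.4363, 148.5637)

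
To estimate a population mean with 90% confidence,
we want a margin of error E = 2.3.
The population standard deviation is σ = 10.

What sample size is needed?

z_0.05 = 1.645
n = (z×σ/E)² = (1.645×10/2.3)²
n = 51.1536
Round up: n = 52

Answer: n = 52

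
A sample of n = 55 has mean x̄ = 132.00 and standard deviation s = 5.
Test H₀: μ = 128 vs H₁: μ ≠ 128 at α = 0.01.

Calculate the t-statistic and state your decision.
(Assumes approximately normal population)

Answer: t = 5.9330, reject H₀

Derivation:
df = n - 1 = 54
SE = s/√n = 5/√55 = 0.6742
t = (x̄ - μ₀)/SE = (132.00 - 128)/0.6742 = 5.9330
Critical value: t_{0.005,54} = ±2.670
p-value < 0.0001
Decision: reject H₀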